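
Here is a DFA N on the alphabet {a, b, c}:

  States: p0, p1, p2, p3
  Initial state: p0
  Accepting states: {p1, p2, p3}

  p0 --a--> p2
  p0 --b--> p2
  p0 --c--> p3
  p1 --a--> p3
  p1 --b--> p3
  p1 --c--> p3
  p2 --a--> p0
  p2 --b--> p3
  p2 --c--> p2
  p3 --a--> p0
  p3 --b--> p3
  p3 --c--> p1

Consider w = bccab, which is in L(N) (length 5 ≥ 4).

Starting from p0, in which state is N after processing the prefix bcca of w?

State sequence: p0 -b-> p2 -c-> p2 -c-> p2 -a-> p0

After reading 4 characters, N is in state p0.

p0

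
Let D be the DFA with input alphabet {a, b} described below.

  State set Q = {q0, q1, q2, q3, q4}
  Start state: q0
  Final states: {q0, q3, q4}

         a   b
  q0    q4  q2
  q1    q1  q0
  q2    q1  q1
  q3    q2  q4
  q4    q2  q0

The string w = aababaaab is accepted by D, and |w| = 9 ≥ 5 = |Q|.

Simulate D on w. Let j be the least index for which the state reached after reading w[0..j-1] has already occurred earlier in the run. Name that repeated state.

State sequence: q0 -a-> q4 -a-> q2 -b-> q1 -a-> q1 -b-> q0 -a-> q4 -a-> q2 -a-> q1 -b-> q0
First repeat at step 4: q1 was already visited.

The earliest repeat is at step j = 4: D is in q1, which it already visited at step i = 3.
With |Q| = 5, pigeonhole forces a state repeat no later than step 5; the substring read between the first and second visits to that state can be pumped.

q1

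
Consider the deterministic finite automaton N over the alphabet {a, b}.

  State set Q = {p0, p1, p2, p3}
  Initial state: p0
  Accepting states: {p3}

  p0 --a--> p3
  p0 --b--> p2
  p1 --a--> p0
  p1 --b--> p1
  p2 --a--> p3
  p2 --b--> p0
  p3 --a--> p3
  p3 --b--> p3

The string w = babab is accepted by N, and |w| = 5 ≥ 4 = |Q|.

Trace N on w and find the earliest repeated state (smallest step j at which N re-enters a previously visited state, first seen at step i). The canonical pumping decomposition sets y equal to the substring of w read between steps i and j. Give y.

b

Run of N on w = b a b a b:
  step 0: p0  (start)
  step 1: p2  (read b: p0→p2)
  step 2: p3  (read a: p2→p3)
  step 3: p3  (read b: p3→p3)   ← first repeat (p3 seen earlier)
  step 4: p3  (read a: p3→p3)
  step 5: p3  (read b: p3→p3)

So i = 2, j = 3, giving x = w[0:2] = ba, y = w[2:3] = b, z = w[3:5] = ab.
Check: |xy| = 3 ≤ 4 and |y| = 1 ≥ 1. Reading y takes N from p3 back to p3, so every xyⁱz is accepted.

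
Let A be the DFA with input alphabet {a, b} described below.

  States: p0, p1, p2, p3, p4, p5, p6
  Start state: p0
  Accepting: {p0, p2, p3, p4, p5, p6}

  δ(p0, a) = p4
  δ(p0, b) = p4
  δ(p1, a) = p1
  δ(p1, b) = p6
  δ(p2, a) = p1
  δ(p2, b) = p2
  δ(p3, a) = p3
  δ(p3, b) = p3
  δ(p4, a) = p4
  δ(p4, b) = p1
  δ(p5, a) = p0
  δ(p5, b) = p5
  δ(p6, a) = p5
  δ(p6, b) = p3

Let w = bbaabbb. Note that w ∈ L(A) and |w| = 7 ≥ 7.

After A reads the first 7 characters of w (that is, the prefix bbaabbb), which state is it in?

Run of A on the first 7 characters of w = b b a a b b b:
  step 0: p0  (start)
  step 1: p4  (read b: p0→p4)
  step 2: p1  (read b: p4→p1)
  step 3: p1  (read a: p1→p1)
  step 4: p1  (read a: p1→p1)
  step 5: p6  (read b: p1→p6)
  step 6: p3  (read b: p6→p3)
  step 7: p3  (read b: p3→p3)

After reading 7 characters, A is in state p3.
(This kind of state-tracing is the core of the pumping-lemma construction: with 7 states, pigeonhole forces a repeat within the first 7 steps.)

p3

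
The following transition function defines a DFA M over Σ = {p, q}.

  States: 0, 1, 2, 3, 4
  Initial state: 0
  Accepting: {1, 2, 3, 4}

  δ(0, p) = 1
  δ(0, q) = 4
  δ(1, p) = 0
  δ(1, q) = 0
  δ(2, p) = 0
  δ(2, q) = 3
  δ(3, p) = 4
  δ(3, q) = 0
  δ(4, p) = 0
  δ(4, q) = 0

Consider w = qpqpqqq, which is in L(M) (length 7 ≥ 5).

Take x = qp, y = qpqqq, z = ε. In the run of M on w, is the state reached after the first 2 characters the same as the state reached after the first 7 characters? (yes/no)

no

State sequence: 0 -q-> 4 -p-> 0 -q-> 4 -p-> 0 -q-> 4 -q-> 0 -q-> 4

After x (step 2): 0. After xy (step 7): 4.
They differ (0 ≠ 4), so y is not a cycle from the state after x; this split is not the one the pumping-lemma construction produces, and pumping y need not keep the string in L(M).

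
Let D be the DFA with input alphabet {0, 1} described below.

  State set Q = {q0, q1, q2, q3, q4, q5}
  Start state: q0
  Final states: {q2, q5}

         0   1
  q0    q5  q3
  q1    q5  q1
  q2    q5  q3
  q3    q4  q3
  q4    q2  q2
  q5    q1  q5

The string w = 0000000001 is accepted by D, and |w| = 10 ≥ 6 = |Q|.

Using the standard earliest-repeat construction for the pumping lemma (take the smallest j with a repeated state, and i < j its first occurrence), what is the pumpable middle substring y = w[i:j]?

00

Run of D on w = 0 0 0 0 0 0 0 0 0 1:
  step 0: q0  (start)
  step 1: q5  (read 0: q0→q5)
  step 2: q1  (read 0: q5→q1)
  step 3: q5  (read 0: q1→q5)   ← first repeat (q5 seen earlier)
  step 4: q1  (read 0: q5→q1)
  step 5: q5  (read 0: q1→q5)
  step 6: q1  (read 0: q5→q1)
  step 7: q5  (read 0: q1→q5)
  step 8: q1  (read 0: q5→q1)
  step 9: q5  (read 0: q1→q5)
  step 10: q5  (read 1: q5→q5)

So i = 1, j = 3, giving x = w[0:1] = 0, y = w[1:3] = 00, z = w[3:10] = 0000001.
Check: |xy| = 3 ≤ 6 and |y| = 2 ≥ 1. Reading y takes D from q5 back to q5, so every xyⁱz is accepted.
With |Q| = 6, pigeonhole forces a state repeat no later than step 6; the substring read between the first and second visits to that state can be pumped.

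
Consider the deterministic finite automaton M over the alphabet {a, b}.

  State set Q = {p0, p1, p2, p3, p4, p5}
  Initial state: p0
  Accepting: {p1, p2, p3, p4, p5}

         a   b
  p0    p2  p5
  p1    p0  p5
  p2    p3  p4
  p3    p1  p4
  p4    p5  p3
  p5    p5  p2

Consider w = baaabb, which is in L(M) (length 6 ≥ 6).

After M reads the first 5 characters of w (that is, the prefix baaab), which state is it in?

p2

State sequence: p0 -b-> p5 -a-> p5 -a-> p5 -a-> p5 -b-> p2

After reading 5 characters, M is in state p2.
(This kind of state-tracing is the core of the pumping-lemma construction: with 6 states, pigeonhole forces a repeat within the first 6 steps.)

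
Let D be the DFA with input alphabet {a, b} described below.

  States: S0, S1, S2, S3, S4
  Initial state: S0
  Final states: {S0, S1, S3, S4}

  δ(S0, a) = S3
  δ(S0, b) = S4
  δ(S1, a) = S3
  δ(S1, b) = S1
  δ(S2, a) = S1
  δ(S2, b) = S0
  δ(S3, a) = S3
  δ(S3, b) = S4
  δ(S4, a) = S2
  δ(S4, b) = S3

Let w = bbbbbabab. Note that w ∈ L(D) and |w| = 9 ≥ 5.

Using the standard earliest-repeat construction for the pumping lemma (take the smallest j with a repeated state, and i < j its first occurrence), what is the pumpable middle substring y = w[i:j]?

bb

State sequence: S0 -b-> S4 -b-> S3 -b-> S4 -b-> S3 -b-> S4 -a-> S2 -b-> S0 -a-> S3 -b-> S4
First repeat at step 3: S4 was already visited.

So i = 1, j = 3, giving x = w[0:1] = b, y = w[1:3] = bb, z = w[3:9] = bbabab.
Check: |xy| = 3 ≤ 5 and |y| = 2 ≥ 1. Reading y takes D from S4 back to S4, so every xyⁱz is accepted.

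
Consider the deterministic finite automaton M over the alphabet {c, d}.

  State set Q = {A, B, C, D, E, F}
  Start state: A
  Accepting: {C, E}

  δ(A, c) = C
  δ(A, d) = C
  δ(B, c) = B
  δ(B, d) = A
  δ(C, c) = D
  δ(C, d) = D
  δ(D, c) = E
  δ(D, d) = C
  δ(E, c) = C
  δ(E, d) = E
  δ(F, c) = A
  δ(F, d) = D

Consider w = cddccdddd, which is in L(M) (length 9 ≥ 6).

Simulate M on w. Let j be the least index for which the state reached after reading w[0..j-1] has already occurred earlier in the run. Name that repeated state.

Run of M on w = c d d c c d d d d:
  step 0: A  (start)
  step 1: C  (read c: A→C)
  step 2: D  (read d: C→D)
  step 3: C  (read d: D→C)   ← first repeat (C seen earlier)
  step 4: D  (read c: C→D)
  step 5: E  (read c: D→E)
  step 6: E  (read d: E→E)
  step 7: E  (read d: E→E)
  step 8: E  (read d: E→E)
  step 9: E  (read d: E→E)

The earliest repeat is at step j = 3: M is in C, which it already visited at step i = 1.
With |Q| = 6, pigeonhole forces a state repeat no later than step 6; the substring read between the first and second visits to that state can be pumped.

C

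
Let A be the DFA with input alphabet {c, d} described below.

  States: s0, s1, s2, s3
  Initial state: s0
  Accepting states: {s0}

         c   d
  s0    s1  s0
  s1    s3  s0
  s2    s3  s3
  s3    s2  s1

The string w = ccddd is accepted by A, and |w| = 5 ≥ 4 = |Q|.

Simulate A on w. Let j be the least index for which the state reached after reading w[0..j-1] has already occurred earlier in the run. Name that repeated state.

s1

Run of A on w = c c d d d:
  step 0: s0  (start)
  step 1: s1  (read c: s0→s1)
  step 2: s3  (read c: s1→s3)
  step 3: s1  (read d: s3→s1)   ← first repeat (s1 seen earlier)
  step 4: s0  (read d: s1→s0)
  step 5: s0  (read d: s0→s0)

The earliest repeat is at step j = 3: A is in s1, which it already visited at step i = 1.
Since A has 4 states, any run of length ≥ 4 visits 4+1 states, so by pigeonhole some state repeats within the first 4 steps — that repeat gives the pumpable loop.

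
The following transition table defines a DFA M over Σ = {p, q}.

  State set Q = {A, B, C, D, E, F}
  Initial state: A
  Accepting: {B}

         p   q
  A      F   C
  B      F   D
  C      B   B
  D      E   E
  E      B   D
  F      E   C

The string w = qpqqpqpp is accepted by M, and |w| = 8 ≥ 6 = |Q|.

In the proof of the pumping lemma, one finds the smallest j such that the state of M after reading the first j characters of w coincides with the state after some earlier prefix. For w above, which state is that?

Run of M on w = q p q q p q p p:
  step 0: A  (start)
  step 1: C  (read q: A→C)
  step 2: B  (read p: C→B)
  step 3: D  (read q: B→D)
  step 4: E  (read q: D→E)
  step 5: B  (read p: E→B)   ← first repeat (B seen earlier)
  step 6: D  (read q: B→D)
  step 7: E  (read p: D→E)
  step 8: B  (read p: E→B)

The earliest repeat is at step j = 5: M is in B, which it already visited at step i = 2.
With |Q| = 6, pigeonhole forces a state repeat no later than step 6; the substring read between the first and second visits to that state can be pumped.

B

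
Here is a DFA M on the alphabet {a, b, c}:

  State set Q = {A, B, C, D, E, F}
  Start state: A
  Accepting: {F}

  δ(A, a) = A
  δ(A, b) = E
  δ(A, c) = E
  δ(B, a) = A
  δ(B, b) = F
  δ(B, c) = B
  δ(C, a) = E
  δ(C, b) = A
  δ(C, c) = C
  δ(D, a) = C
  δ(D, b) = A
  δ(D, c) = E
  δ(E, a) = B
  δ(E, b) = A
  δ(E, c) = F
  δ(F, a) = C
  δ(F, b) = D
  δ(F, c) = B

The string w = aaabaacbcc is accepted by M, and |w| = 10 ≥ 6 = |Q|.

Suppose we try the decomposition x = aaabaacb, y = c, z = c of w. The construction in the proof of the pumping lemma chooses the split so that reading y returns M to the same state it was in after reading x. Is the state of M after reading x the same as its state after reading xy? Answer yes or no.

State sequence: A -a-> A -a-> A -a-> A -b-> E -a-> B -a-> A -c-> E -b-> A -c-> E

After x (step 8): A. After xy (step 9): E.
They differ (A ≠ E), so y is not a cycle from the state after x; this split is not the one the pumping-lemma construction produces, and pumping y need not keep the string in L(M).

no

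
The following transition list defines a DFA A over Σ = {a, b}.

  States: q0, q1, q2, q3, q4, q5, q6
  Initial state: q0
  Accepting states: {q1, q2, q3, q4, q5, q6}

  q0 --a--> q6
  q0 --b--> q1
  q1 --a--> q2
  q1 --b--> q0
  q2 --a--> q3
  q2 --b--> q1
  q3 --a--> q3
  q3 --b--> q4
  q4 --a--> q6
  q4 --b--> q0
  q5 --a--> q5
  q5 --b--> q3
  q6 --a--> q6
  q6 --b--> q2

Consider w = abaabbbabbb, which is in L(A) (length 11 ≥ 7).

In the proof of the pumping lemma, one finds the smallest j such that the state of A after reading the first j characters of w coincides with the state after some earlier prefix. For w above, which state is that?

Run of A on w = a b a a b b b a b b b:
  step 0: q0  (start)
  step 1: q6  (read a: q0→q6)
  step 2: q2  (read b: q6→q2)
  step 3: q3  (read a: q2→q3)
  step 4: q3  (read a: q3→q3)   ← first repeat (q3 seen earlier)
  step 5: q4  (read b: q3→q4)
  step 6: q0  (read b: q4→q0)
  step 7: q1  (read b: q0→q1)
  step 8: q2  (read a: q1→q2)
  step 9: q1  (read b: q2→q1)
  step 10: q0  (read b: q1→q0)
  step 11: q1  (read b: q0→q1)

The earliest repeat is at step j = 4: A is in q3, which it already visited at step i = 3.
Pumping length from the standard proof: p = 7 (the number of states). The repeated state found above gives |xy| = j ≤ 7 and |y| = j − i ≥ 1.

q3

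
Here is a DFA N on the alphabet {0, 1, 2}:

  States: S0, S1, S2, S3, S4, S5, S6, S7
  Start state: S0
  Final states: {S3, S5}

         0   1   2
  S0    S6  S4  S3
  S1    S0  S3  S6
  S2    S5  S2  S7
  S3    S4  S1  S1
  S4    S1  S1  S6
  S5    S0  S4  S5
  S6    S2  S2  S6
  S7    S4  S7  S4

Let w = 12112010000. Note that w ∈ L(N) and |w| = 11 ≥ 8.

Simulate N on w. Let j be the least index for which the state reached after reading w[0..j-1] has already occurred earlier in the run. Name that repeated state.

S2

Run of N on w = 1 2 1 1 2 0 1 0 0 0 0:
  step 0: S0  (start)
  step 1: S4  (read 1: S0→S4)
  step 2: S6  (read 2: S4→S6)
  step 3: S2  (read 1: S6→S2)
  step 4: S2  (read 1: S2→S2)   ← first repeat (S2 seen earlier)
  step 5: S7  (read 2: S2→S7)
  step 6: S4  (read 0: S7→S4)
  step 7: S1  (read 1: S4→S1)
  step 8: S0  (read 0: S1→S0)
  step 9: S6  (read 0: S0→S6)
  step 10: S2  (read 0: S6→S2)
  step 11: S5  (read 0: S2→S5)

The earliest repeat is at step j = 4: N is in S2, which it already visited at step i = 3.
Since N has 8 states, any run of length ≥ 8 visits 8+1 states, so by pigeonhole some state repeats within the first 8 steps — that repeat gives the pumpable loop.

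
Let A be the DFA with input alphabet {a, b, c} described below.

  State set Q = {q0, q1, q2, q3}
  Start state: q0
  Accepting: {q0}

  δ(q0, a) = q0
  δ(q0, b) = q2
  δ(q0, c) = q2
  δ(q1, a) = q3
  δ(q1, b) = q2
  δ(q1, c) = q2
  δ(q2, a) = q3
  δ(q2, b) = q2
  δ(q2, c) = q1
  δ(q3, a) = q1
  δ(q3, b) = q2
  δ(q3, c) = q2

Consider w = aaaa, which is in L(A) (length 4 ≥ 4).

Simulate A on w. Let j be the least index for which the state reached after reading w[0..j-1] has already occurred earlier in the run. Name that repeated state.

Run of A on w = a a a a:
  step 0: q0  (start)
  step 1: q0  (read a: q0→q0)   ← first repeat (q0 seen earlier)
  step 2: q0  (read a: q0→q0)
  step 3: q0  (read a: q0→q0)
  step 4: q0  (read a: q0→q0)

The earliest repeat is at step j = 1: A is in q0, which it already visited at step i = 0.
With |Q| = 4, pigeonhole forces a state repeat no later than step 4; the substring read between the first and second visits to that state can be pumped.

q0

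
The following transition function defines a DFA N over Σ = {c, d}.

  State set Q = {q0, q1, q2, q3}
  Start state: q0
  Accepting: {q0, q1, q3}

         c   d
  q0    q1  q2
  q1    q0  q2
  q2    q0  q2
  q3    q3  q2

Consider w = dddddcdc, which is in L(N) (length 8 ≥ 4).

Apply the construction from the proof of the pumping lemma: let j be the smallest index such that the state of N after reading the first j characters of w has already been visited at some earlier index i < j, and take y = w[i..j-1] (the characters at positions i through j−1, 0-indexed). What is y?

d

State sequence: q0 -d-> q2 -d-> q2 -d-> q2 -d-> q2 -d-> q2 -c-> q0 -d-> q2 -c-> q0
First repeat at step 2: q2 was already visited.

So i = 1, j = 2, giving x = w[0:1] = d, y = w[1:2] = d, z = w[2:8] = dddcdc.
Check: |xy| = 2 ≤ 4 and |y| = 1 ≥ 1. Reading y takes N from q2 back to q2, so every xyⁱz is accepted.
Pumping length from the standard proof: p = 4 (the number of states). The repeated state found above gives |xy| = j ≤ 4 and |y| = j − i ≥ 1.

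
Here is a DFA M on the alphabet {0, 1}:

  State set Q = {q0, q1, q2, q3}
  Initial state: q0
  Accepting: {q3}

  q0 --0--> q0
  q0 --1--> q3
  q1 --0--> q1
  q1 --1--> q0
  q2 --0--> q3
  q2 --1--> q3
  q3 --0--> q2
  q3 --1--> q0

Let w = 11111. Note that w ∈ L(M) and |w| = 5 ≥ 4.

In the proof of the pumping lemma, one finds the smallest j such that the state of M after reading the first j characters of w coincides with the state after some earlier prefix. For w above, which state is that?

q0

Run of M on w = 1 1 1 1 1:
  step 0: q0  (start)
  step 1: q3  (read 1: q0→q3)
  step 2: q0  (read 1: q3→q0)   ← first repeat (q0 seen earlier)
  step 3: q3  (read 1: q0→q3)
  step 4: q0  (read 1: q3→q0)
  step 5: q3  (read 1: q0→q3)

The earliest repeat is at step j = 2: M is in q0, which it already visited at step i = 0.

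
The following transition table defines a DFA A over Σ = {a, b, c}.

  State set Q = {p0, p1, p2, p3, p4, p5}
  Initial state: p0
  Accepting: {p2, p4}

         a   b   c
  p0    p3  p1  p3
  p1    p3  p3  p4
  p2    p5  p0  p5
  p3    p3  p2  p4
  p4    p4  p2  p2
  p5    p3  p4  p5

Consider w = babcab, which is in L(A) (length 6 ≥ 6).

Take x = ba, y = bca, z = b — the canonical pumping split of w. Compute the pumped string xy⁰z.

bab

xy⁰z = xz = ba·b = bab.
Reading y = bca takes A from p3 back to p3, so after x the machine is still in p3, and z then leads to the accepting state p2. Hence bab ∈ L(A).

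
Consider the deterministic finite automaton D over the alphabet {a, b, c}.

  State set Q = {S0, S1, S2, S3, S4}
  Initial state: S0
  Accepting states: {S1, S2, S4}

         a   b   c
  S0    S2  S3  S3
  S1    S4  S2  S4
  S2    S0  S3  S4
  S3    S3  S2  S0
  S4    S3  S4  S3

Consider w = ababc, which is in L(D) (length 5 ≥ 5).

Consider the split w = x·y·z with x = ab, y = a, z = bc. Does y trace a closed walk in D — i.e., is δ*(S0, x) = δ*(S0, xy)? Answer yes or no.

Run of D on the first 3 characters of w = a b a:
  step 0: S0  (start)
  step 1: S2  (read a: S0→S2)
  step 2: S3  (read b: S2→S3)
  step 3: S3  (read a: S3→S3)

After x (step 2): S3. After xy (step 3): S3.
They match, so y = a drives D around a cycle from S3 back to itself; pumping y any number of times keeps D in S3 before reading z, and xyⁱz ∈ L(D) for every i ≥ 0.

yes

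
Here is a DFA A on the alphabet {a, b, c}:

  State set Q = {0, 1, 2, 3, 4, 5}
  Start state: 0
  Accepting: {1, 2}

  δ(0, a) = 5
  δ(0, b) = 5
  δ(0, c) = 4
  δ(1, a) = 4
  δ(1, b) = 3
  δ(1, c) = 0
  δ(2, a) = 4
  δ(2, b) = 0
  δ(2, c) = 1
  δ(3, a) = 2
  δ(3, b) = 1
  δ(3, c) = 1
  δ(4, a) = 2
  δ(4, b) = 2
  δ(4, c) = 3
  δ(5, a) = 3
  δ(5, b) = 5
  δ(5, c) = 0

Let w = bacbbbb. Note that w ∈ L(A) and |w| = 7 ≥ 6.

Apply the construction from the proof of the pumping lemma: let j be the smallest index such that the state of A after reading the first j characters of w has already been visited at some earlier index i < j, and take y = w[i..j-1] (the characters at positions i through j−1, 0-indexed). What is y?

State sequence: 0 -b-> 5 -a-> 3 -c-> 1 -b-> 3 -b-> 1 -b-> 3 -b-> 1
First repeat at step 4: 3 was already visited.

So i = 2, j = 4, giving x = w[0:2] = ba, y = w[2:4] = cb, z = w[4:7] = bbb.
Check: |xy| = 4 ≤ 6 and |y| = 2 ≥ 1. Reading y takes A from 3 back to 3, so every xyⁱz is accepted.
Since A has 6 states, any run of length ≥ 6 visits 6+1 states, so by pigeonhole some state repeats within the first 6 steps — that repeat gives the pumpable loop.

cb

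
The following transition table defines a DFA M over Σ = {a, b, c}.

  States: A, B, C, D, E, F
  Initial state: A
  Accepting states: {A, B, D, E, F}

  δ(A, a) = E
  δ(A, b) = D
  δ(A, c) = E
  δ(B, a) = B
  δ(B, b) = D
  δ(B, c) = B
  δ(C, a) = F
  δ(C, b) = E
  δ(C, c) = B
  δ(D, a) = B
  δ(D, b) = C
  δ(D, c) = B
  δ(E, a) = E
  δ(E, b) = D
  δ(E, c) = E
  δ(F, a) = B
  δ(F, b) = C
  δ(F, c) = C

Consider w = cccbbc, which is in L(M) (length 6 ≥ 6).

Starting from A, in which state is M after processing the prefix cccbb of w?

C

State sequence: A -c-> E -c-> E -c-> E -b-> D -b-> C

After reading 5 characters, M is in state C.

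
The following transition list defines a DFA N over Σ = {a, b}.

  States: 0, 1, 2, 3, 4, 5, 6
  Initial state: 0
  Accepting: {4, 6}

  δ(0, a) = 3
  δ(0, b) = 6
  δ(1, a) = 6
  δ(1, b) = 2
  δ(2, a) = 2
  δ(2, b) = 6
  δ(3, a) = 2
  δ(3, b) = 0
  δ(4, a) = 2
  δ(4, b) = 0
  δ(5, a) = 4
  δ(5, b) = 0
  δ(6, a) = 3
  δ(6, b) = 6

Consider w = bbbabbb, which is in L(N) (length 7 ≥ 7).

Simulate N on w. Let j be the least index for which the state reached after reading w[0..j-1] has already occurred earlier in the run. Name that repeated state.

Run of N on w = b b b a b b b:
  step 0: 0  (start)
  step 1: 6  (read b: 0→6)
  step 2: 6  (read b: 6→6)   ← first repeat (6 seen earlier)
  step 3: 6  (read b: 6→6)
  step 4: 3  (read a: 6→3)
  step 5: 0  (read b: 3→0)
  step 6: 6  (read b: 0→6)
  step 7: 6  (read b: 6→6)

The earliest repeat is at step j = 2: N is in 6, which it already visited at step i = 1.
With |Q| = 7, pigeonhole forces a state repeat no later than step 7; the substring read between the first and second visits to that state can be pumped.

6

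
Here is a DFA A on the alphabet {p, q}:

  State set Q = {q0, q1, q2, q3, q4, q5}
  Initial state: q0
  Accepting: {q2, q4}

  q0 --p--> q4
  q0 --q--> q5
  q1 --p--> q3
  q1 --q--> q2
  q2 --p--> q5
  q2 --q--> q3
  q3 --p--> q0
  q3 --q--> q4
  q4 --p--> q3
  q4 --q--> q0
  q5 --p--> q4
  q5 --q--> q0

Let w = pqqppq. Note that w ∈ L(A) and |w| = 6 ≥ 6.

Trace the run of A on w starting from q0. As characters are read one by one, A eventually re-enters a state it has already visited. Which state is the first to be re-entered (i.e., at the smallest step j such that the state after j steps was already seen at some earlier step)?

Run of A on w = p q q p p q:
  step 0: q0  (start)
  step 1: q4  (read p: q0→q4)
  step 2: q0  (read q: q4→q0)   ← first repeat (q0 seen earlier)
  step 3: q5  (read q: q0→q5)
  step 4: q4  (read p: q5→q4)
  step 5: q3  (read p: q4→q3)
  step 6: q4  (read q: q3→q4)

The earliest repeat is at step j = 2: A is in q0, which it already visited at step i = 0.
Pumping length from the standard proof: p = 6 (the number of states). The repeated state found above gives |xy| = j ≤ 6 and |y| = j − i ≥ 1.

q0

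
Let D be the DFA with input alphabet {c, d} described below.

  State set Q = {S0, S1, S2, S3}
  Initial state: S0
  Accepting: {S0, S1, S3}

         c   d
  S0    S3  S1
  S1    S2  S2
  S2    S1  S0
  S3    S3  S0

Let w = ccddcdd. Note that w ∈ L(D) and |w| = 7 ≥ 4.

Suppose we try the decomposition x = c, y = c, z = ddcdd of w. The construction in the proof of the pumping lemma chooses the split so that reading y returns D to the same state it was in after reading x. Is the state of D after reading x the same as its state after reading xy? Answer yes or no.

State sequence: S0 -c-> S3 -c-> S3

After x (step 1): S3. After xy (step 2): S3.
They match, so y = c drives D around a cycle from S3 back to itself; pumping y any number of times keeps D in S3 before reading z, and xyⁱz ∈ L(D) for every i ≥ 0.

yes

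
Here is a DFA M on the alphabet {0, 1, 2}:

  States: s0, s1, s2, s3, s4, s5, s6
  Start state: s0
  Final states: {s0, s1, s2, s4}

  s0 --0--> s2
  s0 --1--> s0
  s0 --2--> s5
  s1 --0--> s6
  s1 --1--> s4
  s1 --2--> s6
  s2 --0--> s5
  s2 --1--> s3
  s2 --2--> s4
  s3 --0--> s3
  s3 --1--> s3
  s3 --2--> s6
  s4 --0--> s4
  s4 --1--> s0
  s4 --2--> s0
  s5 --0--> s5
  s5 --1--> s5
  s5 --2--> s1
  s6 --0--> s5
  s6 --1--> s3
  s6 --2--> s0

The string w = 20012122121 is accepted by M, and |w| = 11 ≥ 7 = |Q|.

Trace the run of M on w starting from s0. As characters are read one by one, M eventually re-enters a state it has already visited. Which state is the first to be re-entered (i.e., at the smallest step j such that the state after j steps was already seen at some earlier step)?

Run of M on w = 2 0 0 1 2 1 2 2 1 2 1:
  step 0: s0  (start)
  step 1: s5  (read 2: s0→s5)
  step 2: s5  (read 0: s5→s5)   ← first repeat (s5 seen earlier)
  step 3: s5  (read 0: s5→s5)
  step 4: s5  (read 1: s5→s5)
  step 5: s1  (read 2: s5→s1)
  step 6: s4  (read 1: s1→s4)
  step 7: s0  (read 2: s4→s0)
  step 8: s5  (read 2: s0→s5)
  step 9: s5  (read 1: s5→s5)
  step 10: s1  (read 2: s5→s1)
  step 11: s4  (read 1: s1→s4)

The earliest repeat is at step j = 2: M is in s5, which it already visited at step i = 1.
The DFA has 7 states, so the proof of the pumping lemma guarantees a repeated state among the first 7+1 visited; the segment between the two visits is the pumpable y.

s5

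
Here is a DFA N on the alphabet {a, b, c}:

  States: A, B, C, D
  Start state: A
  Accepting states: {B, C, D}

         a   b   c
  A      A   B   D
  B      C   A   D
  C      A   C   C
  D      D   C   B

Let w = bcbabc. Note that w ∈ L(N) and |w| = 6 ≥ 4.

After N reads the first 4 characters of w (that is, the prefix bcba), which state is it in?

A

Run of N on the first 4 characters of w = b c b a:
  step 0: A  (start)
  step 1: B  (read b: A→B)
  step 2: D  (read c: B→D)
  step 3: C  (read b: D→C)
  step 4: A  (read a: C→A)

After reading 4 characters, N is in state A.
(This kind of state-tracing is the core of the pumping-lemma construction: with 4 states, pigeonhole forces a repeat within the first 4 steps.)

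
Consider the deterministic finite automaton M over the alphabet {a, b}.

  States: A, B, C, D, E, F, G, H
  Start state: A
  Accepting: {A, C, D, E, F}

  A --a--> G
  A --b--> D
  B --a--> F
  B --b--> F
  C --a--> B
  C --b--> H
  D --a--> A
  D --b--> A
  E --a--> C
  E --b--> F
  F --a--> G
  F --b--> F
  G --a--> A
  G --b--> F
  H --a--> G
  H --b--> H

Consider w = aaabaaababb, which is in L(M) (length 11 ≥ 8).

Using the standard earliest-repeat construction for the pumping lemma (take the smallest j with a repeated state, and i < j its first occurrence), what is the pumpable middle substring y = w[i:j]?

aa

State sequence: A -a-> G -a-> A -a-> G -b-> F -a-> G -a-> A -a-> G -b-> F -a-> G -b-> F -b-> F
First repeat at step 2: A was already visited.

So i = 0, j = 2, giving x = w[0:0] = ε, y = w[0:2] = aa, z = w[2:11] = abaaababb.
Check: |xy| = 2 ≤ 8 and |y| = 2 ≥ 1. Reading y takes M from A back to A, so every xyⁱz is accepted.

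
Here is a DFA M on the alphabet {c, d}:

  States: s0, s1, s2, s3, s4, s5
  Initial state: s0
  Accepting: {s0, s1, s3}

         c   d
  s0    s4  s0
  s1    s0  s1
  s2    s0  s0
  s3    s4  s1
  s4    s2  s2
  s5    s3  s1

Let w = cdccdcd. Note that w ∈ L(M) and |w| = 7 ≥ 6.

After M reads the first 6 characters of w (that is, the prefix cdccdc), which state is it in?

State sequence: s0 -c-> s4 -d-> s2 -c-> s0 -c-> s4 -d-> s2 -c-> s0

After reading 6 characters, M is in state s0.

s0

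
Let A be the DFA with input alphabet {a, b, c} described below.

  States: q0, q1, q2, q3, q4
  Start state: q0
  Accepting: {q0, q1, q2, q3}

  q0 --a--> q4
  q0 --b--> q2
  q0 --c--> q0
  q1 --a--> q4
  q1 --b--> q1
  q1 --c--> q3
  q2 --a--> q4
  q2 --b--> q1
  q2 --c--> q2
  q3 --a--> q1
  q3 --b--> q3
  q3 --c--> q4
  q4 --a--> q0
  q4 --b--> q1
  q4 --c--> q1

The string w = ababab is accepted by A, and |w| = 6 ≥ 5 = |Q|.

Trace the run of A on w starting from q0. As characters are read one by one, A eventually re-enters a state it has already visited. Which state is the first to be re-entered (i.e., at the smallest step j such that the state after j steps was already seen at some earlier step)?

q4

State sequence: q0 -a-> q4 -b-> q1 -a-> q4 -b-> q1 -a-> q4 -b-> q1
First repeat at step 3: q4 was already visited.

The earliest repeat is at step j = 3: A is in q4, which it already visited at step i = 1.
With |Q| = 5, pigeonhole forces a state repeat no later than step 5; the substring read between the first and second visits to that state can be pumped.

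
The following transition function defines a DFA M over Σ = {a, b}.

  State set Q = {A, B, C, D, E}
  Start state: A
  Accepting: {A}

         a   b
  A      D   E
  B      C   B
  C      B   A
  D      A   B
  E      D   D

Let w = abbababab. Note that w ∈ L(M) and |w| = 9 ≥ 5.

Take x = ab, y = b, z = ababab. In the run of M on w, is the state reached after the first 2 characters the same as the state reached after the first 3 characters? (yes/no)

Run of M on the first 3 characters of w = a b b:
  step 0: A  (start)
  step 1: D  (read a: A→D)
  step 2: B  (read b: D→B)
  step 3: B  (read b: B→B)

After x (step 2): B. After xy (step 3): B.
They match, so y = b drives M around a cycle from B back to itself; pumping y any number of times keeps M in B before reading z, and xyⁱz ∈ L(M) for every i ≥ 0.

yes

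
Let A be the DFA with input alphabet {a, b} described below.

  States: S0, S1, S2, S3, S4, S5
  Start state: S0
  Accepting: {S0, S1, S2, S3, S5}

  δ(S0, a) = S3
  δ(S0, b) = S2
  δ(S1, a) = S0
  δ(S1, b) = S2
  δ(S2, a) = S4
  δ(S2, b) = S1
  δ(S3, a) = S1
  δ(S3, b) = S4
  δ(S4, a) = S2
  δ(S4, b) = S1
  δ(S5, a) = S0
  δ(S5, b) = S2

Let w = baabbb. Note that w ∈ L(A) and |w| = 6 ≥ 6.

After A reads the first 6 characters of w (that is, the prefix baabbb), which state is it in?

S1

Run of A on the first 6 characters of w = b a a b b b:
  step 0: S0  (start)
  step 1: S2  (read b: S0→S2)
  step 2: S4  (read a: S2→S4)
  step 3: S2  (read a: S4→S2)
  step 4: S1  (read b: S2→S1)
  step 5: S2  (read b: S1→S2)
  step 6: S1  (read b: S2→S1)

After reading 6 characters, A is in state S1.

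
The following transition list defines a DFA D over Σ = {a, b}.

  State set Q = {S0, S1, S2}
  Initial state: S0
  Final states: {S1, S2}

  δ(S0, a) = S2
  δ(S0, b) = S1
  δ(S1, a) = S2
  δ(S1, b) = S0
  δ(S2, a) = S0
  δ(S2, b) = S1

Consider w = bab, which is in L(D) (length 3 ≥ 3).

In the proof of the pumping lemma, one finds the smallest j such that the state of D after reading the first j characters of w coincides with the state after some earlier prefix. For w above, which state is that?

State sequence: S0 -b-> S1 -a-> S2 -b-> S1
First repeat at step 3: S1 was already visited.

The earliest repeat is at step j = 3: D is in S1, which it already visited at step i = 1.
Pumping length from the standard proof: p = 3 (the number of states). The repeated state found above gives |xy| = j ≤ 3 and |y| = j − i ≥ 1.

S1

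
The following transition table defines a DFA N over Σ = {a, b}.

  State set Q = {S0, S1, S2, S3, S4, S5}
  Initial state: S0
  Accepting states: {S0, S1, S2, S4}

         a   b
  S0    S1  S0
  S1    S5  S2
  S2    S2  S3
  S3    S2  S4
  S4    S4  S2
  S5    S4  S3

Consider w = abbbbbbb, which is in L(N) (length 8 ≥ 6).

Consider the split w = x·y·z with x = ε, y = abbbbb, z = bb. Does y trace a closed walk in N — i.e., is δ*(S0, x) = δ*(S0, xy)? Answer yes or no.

no

State sequence: S0 -a-> S1 -b-> S2 -b-> S3 -b-> S4 -b-> S2 -b-> S3

After x (step 0): S0. After xy (step 6): S3.
They differ (S0 ≠ S3), so y is not a cycle from the state after x; this split is not the one the pumping-lemma construction produces, and pumping y need not keep the string in L(N).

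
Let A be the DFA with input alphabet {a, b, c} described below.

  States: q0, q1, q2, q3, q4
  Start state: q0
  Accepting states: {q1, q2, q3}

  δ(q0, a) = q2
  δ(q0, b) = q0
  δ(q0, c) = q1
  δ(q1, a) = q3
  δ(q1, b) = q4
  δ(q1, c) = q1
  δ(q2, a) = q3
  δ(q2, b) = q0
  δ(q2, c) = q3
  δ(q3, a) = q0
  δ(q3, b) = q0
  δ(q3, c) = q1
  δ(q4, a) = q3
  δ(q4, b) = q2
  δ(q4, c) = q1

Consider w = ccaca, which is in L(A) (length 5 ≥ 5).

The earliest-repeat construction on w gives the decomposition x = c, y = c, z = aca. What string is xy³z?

xy^3z = c·c·c·c·aca = ccccaca.
Reading y = c takes A from q1 back to q1, so after x·y·y·y the machine is still in q1, and z then leads to the accepting state q3. Hence ccccaca ∈ L(A).

ccccaca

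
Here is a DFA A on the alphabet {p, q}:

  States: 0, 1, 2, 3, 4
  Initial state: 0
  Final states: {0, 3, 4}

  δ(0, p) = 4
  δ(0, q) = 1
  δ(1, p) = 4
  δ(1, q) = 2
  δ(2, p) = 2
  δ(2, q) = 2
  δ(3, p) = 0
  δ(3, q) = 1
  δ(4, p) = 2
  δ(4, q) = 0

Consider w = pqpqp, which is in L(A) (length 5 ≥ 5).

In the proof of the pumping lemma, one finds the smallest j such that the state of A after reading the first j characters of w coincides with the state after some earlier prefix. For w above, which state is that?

0

Run of A on w = p q p q p:
  step 0: 0  (start)
  step 1: 4  (read p: 0→4)
  step 2: 0  (read q: 4→0)   ← first repeat (0 seen earlier)
  step 3: 4  (read p: 0→4)
  step 4: 0  (read q: 4→0)
  step 5: 4  (read p: 0→4)

The earliest repeat is at step j = 2: A is in 0, which it already visited at step i = 0.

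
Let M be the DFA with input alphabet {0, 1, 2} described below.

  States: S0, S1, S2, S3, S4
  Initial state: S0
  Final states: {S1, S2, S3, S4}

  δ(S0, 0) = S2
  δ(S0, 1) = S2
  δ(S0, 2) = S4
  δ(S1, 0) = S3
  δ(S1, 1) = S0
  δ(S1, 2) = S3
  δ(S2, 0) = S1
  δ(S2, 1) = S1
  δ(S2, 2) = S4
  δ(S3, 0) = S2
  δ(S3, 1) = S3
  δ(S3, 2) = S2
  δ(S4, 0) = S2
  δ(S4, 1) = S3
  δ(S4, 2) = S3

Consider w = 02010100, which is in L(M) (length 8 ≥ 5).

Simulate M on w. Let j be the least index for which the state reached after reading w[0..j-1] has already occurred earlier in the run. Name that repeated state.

S2

Run of M on w = 0 2 0 1 0 1 0 0:
  step 0: S0  (start)
  step 1: S2  (read 0: S0→S2)
  step 2: S4  (read 2: S2→S4)
  step 3: S2  (read 0: S4→S2)   ← first repeat (S2 seen earlier)
  step 4: S1  (read 1: S2→S1)
  step 5: S3  (read 0: S1→S3)
  step 6: S3  (read 1: S3→S3)
  step 7: S2  (read 0: S3→S2)
  step 8: S1  (read 0: S2→S1)

The earliest repeat is at step j = 3: M is in S2, which it already visited at step i = 1.
The DFA has 5 states, so the proof of the pumping lemma guarantees a repeated state among the first 5+1 visited; the segment between the two visits is the pumpable y.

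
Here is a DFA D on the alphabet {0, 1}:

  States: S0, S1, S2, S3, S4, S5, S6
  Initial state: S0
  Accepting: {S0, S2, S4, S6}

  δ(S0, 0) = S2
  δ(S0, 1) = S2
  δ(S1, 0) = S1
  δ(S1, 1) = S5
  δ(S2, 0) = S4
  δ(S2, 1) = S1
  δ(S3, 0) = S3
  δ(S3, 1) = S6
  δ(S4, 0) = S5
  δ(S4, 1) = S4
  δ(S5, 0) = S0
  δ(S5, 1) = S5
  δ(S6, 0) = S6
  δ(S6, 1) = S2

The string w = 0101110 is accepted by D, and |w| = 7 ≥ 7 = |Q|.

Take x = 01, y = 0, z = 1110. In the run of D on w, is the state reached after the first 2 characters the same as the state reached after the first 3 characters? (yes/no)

yes

Run of D on the first 3 characters of w = 0 1 0:
  step 0: S0  (start)
  step 1: S2  (read 0: S0→S2)
  step 2: S1  (read 1: S2→S1)
  step 3: S1  (read 0: S1→S1)

After x (step 2): S1. After xy (step 3): S1.
They match, so y = 0 drives D around a cycle from S1 back to itself; pumping y any number of times keeps D in S1 before reading z, and xyⁱz ∈ L(D) for every i ≥ 0.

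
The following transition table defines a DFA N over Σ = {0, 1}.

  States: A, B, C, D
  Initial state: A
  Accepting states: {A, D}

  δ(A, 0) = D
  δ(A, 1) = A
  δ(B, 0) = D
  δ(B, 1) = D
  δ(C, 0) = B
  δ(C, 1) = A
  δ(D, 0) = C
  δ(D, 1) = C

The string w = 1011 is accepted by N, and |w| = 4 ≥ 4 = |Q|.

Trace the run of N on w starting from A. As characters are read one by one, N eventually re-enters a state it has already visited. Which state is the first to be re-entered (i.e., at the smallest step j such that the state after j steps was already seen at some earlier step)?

A

Run of N on w = 1 0 1 1:
  step 0: A  (start)
  step 1: A  (read 1: A→A)   ← first repeat (A seen earlier)
  step 2: D  (read 0: A→D)
  step 3: C  (read 1: D→C)
  step 4: A  (read 1: C→A)

The earliest repeat is at step j = 1: N is in A, which it already visited at step i = 0.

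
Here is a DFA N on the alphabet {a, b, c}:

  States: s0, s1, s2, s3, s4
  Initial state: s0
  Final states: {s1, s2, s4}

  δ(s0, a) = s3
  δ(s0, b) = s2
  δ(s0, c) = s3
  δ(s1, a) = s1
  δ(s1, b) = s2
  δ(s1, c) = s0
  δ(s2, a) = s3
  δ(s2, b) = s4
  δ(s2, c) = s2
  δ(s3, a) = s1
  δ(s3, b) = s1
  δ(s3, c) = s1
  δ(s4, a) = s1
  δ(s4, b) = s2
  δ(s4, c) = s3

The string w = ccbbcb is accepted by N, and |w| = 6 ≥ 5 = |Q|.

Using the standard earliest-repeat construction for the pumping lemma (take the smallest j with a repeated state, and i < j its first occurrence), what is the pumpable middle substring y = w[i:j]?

cbbc

Run of N on w = c c b b c b:
  step 0: s0  (start)
  step 1: s3  (read c: s0→s3)
  step 2: s1  (read c: s3→s1)
  step 3: s2  (read b: s1→s2)
  step 4: s4  (read b: s2→s4)
  step 5: s3  (read c: s4→s3)   ← first repeat (s3 seen earlier)
  step 6: s1  (read b: s3→s1)

So i = 1, j = 5, giving x = w[0:1] = c, y = w[1:5] = cbbc, z = w[5:6] = b.
Check: |xy| = 5 ≤ 5 and |y| = 4 ≥ 1. Reading y takes N from s3 back to s3, so every xyⁱz is accepted.
Since N has 5 states, any run of length ≥ 5 visits 5+1 states, so by pigeonhole some state repeats within the first 5 steps — that repeat gives the pumpable loop.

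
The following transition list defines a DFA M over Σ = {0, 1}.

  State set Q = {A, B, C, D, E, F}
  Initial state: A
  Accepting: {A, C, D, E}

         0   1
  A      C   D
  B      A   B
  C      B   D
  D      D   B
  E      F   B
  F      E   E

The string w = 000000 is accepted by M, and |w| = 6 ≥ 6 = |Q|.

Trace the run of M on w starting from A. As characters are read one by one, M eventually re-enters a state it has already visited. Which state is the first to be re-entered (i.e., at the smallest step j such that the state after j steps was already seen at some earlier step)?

Run of M on w = 0 0 0 0 0 0:
  step 0: A  (start)
  step 1: C  (read 0: A→C)
  step 2: B  (read 0: C→B)
  step 3: A  (read 0: B→A)   ← first repeat (A seen earlier)
  step 4: C  (read 0: A→C)
  step 5: B  (read 0: C→B)
  step 6: A  (read 0: B→A)

The earliest repeat is at step j = 3: M is in A, which it already visited at step i = 0.
Since M has 6 states, any run of length ≥ 6 visits 6+1 states, so by pigeonhole some state repeats within the first 6 steps — that repeat gives the pumpable loop.

A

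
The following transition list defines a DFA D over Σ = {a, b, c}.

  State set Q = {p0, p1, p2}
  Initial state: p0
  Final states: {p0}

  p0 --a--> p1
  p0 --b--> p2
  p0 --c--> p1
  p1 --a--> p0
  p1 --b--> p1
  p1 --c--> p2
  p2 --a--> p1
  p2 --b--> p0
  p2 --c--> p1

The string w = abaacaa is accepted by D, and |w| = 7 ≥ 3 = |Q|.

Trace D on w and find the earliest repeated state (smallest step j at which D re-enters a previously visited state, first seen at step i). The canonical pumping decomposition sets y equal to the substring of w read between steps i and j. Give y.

Run of D on w = a b a a c a a:
  step 0: p0  (start)
  step 1: p1  (read a: p0→p1)
  step 2: p1  (read b: p1→p1)   ← first repeat (p1 seen earlier)
  step 3: p0  (read a: p1→p0)
  step 4: p1  (read a: p0→p1)
  step 5: p2  (read c: p1→p2)
  step 6: p1  (read a: p2→p1)
  step 7: p0  (read a: p1→p0)

So i = 1, j = 2, giving x = w[0:1] = a, y = w[1:2] = b, z = w[2:7] = aacaa.
Check: |xy| = 2 ≤ 3 and |y| = 1 ≥ 1. Reading y takes D from p1 back to p1, so every xyⁱz is accepted.
With |Q| = 3, pigeonhole forces a state repeat no later than step 3; the substring read between the first and second visits to that state can be pumped.

b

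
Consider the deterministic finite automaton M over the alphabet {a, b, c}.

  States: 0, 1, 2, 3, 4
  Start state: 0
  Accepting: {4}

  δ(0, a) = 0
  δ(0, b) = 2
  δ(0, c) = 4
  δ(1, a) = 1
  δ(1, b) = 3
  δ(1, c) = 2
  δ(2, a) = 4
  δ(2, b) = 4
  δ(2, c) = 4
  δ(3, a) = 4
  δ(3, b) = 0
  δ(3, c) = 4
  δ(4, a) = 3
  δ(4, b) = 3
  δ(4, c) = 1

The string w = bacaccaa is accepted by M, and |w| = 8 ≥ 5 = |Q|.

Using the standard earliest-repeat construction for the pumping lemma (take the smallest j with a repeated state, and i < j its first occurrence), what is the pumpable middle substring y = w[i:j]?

Run of M on w = b a c a c c a a:
  step 0: 0  (start)
  step 1: 2  (read b: 0→2)
  step 2: 4  (read a: 2→4)
  step 3: 1  (read c: 4→1)
  step 4: 1  (read a: 1→1)   ← first repeat (1 seen earlier)
  step 5: 2  (read c: 1→2)
  step 6: 4  (read c: 2→4)
  step 7: 3  (read a: 4→3)
  step 8: 4  (read a: 3→4)

So i = 3, j = 4, giving x = w[0:3] = bac, y = w[3:4] = a, z = w[4:8] = ccaa.
Check: |xy| = 4 ≤ 5 and |y| = 1 ≥ 1. Reading y takes M from 1 back to 1, so every xyⁱz is accepted.

a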